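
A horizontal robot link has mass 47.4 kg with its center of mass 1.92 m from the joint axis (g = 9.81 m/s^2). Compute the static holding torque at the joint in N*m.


tau = m*g*L = 47.4 * 9.81 * 1.92 = 892.7885

892.7885 N*m


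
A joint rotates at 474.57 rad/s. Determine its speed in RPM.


RPM = 474.57 * 60/(2*pi) = 4531.8097

4531.8097 RPM


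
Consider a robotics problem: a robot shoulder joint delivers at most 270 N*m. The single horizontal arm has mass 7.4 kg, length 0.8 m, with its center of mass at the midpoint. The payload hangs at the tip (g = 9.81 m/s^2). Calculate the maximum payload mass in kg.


tau_arm = m_arm*g*(L/2) = 7.4*9.81*0.8/2 = 29.0376 N*m
tau_payload = tau_max - tau_arm = 270 - 29.0376 = 240.9624
m_payload = tau_payload / (g*L) = 240.9624 / (9.81*0.8) = 30.7037

30.7037 kg


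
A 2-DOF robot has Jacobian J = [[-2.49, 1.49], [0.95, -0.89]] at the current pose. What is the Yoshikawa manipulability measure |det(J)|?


det(J) = -2.49*-0.89 - (1.49)*(0.95) = 0.8006
|det(J)| = 0.8006

0.8006


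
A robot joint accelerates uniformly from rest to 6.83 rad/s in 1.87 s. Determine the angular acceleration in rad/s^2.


alpha = delta_omega / t = 6.83 / 1.87 = 3.6524

3.6524 rad/s^2


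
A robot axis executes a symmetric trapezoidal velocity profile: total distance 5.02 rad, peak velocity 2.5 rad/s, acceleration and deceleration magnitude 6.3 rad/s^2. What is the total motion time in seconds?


t_acc = v/a = 2.5/6.3 = 0.396825 s
d_acc = v^2/(2a) = 0.496032 rad (each ramp)
d_cruise = 5.02 - 2*0.496032 = 4.027936 rad
t_cruise = 4.027936/2.5 = 1.611174 s
t_total = 2*0.396825 + 1.611174 = 2.4048

2.4048 s


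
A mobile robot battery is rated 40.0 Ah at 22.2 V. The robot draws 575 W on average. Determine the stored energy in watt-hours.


E = capacity * V = 40.0*22.2 = 888.0000

888.0000 Wh


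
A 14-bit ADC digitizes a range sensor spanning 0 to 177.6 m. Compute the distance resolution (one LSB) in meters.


res = range / 2^n = 177.6/2^14 = 177.6/16384 = 0.0108

0.0108 m


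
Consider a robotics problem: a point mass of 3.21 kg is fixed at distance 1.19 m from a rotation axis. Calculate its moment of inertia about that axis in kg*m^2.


I = m*r^2 = 3.21*1.19^2 = 4.5457

4.5457 kg*m^2


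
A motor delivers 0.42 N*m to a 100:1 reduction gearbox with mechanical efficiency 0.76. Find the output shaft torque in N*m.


tau_out = tau_in * N * eta = 0.42 * 100 * 0.76 = 31.9200

31.9200 N*m


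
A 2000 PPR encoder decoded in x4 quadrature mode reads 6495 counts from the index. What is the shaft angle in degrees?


angle = counts * 360 / (PPR*4) = 6495 * 360 / 8000 = 292.2750

292.2750 degrees


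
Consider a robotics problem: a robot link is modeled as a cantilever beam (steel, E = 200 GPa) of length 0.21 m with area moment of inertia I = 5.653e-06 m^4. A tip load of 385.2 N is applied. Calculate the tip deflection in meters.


delta = F*L^3/(3*E*I) = 385.2*0.21^3/(3*2.000e+11*5.653e-06)
      = 3.5673372/3391800 = 1.0518e-06

1.0518e-06 m


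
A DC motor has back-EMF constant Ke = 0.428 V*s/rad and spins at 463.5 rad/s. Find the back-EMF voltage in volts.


V_emf = Ke * omega = 0.428*463.5 = 198.3780

198.3780 V


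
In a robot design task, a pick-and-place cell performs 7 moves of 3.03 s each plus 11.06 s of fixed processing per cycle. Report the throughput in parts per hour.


T_cycle = 7*3.03 + 11.06 = 32.2700 s
rate = 3600/T = 111.5587

111.5587 parts/hour


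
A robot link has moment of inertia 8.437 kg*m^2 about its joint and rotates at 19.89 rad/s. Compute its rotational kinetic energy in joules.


KE = (1/2)*I*omega^2 = 0.5*8.437*19.89^2 = 1668.8896

1668.8896 J


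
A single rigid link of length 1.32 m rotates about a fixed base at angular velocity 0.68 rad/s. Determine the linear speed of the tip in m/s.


v = L*omega = 1.32 * 0.68 = 0.8976

0.8976 m/s


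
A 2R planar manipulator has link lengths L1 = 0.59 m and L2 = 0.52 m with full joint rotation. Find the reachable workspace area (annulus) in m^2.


r_max = L1 + L2 = 1.1100, r_min = |L1 - L2| = 0.0700
A = pi*(r_max^2 - r_min^2) = pi*(1.2321 - 0.0049) = 3.8554

3.8554 m^2


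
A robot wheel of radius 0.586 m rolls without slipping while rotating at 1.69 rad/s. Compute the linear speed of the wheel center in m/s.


v = omega * r = 1.69 * 0.586 = 0.9903

0.9903 m/s


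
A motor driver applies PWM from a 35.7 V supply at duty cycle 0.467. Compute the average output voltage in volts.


V_avg = V_supply * D = 35.7*0.467 = 16.6719

16.6719 V


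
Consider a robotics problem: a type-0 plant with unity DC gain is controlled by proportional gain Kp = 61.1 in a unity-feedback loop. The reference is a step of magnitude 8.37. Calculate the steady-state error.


e_ss = R/(1 + Kp) = 8.37/(1 + 61.1) = 8.37/62.1000 = 0.1348

0.1348


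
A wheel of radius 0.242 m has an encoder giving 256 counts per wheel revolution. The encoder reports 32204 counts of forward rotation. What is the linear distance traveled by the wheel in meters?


revs = 32204/256 = 125.796875
d = revs * 2*pi*r = 125.796875 * 2*pi*0.242 = 191.2780

191.2780 m


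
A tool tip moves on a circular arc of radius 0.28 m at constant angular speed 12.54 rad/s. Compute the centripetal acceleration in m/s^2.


a_c = omega^2 * r = 12.54^2 * 0.28 = 44.0304

44.0304 m/s^2


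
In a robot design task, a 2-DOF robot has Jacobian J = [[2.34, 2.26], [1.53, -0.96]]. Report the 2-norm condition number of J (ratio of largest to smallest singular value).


JJ^T eigenvalues: trace(JJ^T) = 13.8457, det(JJ^T) = det(J)^2 = 32.53789764
s_max^2 = (13.8457 + sqrt(61.55181793))/2 = 10.84559833
s_min^2 = (13.8457 - sqrt(61.55181793))/2 = 3.00010167
kappa = s_max/s_min = sqrt(10.84559833/3.00010167) = 1.9013

1.9013


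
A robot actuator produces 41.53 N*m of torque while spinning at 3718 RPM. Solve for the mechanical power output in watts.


omega = 3718 * 2*pi/60 = 389.348050 rad/s
P = tau * omega = 41.53 * 389.348050 = 16169.6245

16169.6245 W


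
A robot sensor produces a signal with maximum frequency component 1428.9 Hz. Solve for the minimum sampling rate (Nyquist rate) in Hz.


f_s,min = 2*f_max = 2*1428.9 = 2857.8000

2857.8000 Hz


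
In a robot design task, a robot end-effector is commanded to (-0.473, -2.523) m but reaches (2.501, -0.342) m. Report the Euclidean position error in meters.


dx = 2.501 - (-0.473) = 2.9740, dy = -0.342 - (-2.523) = 2.1810
err = sqrt(8.844676 + 4.756761) = 3.6880

3.6880 m


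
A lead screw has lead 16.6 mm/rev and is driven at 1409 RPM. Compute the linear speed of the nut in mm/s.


v = lead * (RPM/60) = 16.6*1409/60 = 389.8233

389.8233 mm/s


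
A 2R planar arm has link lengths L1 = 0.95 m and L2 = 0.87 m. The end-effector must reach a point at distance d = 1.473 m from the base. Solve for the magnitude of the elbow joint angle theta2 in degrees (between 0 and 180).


cos(th2) = (d^2 - L1^2 - L2^2)/(2*L1*L2) = (1.473^2 - 0.95^2 - 0.87^2)/(2*0.95*0.87) = 0.30872898
th2 = acos(0.30872898) = 72.0174 deg

72.0174 degrees


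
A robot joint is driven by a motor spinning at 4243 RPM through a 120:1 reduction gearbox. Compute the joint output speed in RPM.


omega_joint = omega_motor / N = 4243 / 120 = 35.3583

35.3583 RPM


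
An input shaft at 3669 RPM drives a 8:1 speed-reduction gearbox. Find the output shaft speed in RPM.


omega_out = omega_in / N = 3669 / 8 = 458.6250

458.6250 RPM


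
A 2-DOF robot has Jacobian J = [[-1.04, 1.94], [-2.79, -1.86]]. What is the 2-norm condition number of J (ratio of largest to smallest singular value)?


JJ^T eigenvalues: trace(JJ^T) = 16.0889, det(JJ^T) = det(J)^2 = 53.97840900
s_max^2 = (16.0889 + sqrt(42.93906721))/2 = 11.32084540
s_min^2 = (16.0889 - sqrt(42.93906721))/2 = 4.76805460
kappa = s_max/s_min = sqrt(11.32084540/4.76805460) = 1.5409

1.5409


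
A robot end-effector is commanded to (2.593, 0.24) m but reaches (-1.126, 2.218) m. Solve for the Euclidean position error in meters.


dx = -1.126 - (2.593) = -3.7190, dy = 2.218 - (0.24) = 1.9780
err = sqrt(13.830961 + 3.912484) = 4.2123

4.2123 m


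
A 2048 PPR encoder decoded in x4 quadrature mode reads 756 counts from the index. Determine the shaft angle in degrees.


angle = counts * 360 / (PPR*4) = 756 * 360 / 8192 = 33.2227

33.2227 degrees


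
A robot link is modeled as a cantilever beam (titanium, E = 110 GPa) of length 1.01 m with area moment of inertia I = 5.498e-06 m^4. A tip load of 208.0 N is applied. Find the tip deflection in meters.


delta = F*L^3/(3*E*I) = 208.0*1.01^3/(3*1.100e+11*5.498e-06)
      = 214.302608/1814340 = 1.1812e-04

1.1812e-04 m


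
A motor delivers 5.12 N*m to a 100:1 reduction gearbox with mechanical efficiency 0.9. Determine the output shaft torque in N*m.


tau_out = tau_in * N * eta = 5.12 * 100 * 0.9 = 460.8000

460.8000 N*m


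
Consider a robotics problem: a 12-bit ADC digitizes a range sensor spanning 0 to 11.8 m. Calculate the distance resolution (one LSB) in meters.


res = range / 2^n = 11.8/2^12 = 11.8/4096 = 0.0029

0.0029 m


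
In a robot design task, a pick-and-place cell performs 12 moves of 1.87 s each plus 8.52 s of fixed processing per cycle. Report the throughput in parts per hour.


T_cycle = 12*1.87 + 8.52 = 30.9600 s
rate = 3600/T = 116.2791

116.2791 parts/hour


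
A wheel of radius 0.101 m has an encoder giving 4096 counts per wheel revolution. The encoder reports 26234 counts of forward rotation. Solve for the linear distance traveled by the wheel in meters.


revs = 26234/4096 = 6.404785
d = revs * 2*pi*r = 6.404785 * 2*pi*0.101 = 4.0645

4.0645 m


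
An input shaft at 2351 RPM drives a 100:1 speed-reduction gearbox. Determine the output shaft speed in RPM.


omega_out = omega_in / N = 2351 / 100 = 23.5100

23.5100 RPM


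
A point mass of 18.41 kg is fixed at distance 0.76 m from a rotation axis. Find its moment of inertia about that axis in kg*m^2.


I = m*r^2 = 18.41*0.76^2 = 10.6336

10.6336 kg*m^2


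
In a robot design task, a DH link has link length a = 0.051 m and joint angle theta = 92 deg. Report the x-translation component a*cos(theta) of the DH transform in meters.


a*cos(theta) = 0.051*cos(92 deg) = -0.0018

-0.0018 m


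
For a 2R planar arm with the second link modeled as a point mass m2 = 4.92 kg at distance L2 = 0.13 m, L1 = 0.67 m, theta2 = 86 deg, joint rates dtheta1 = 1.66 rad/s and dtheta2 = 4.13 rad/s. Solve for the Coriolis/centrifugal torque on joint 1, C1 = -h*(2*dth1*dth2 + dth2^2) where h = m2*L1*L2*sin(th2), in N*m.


h = m2*L1*L2*sin(th2) = 4.92*0.67*0.13*sin(86 deg) = 0.427488
C1 = -h*(2*1.66*4.13 + 4.13^2) = -0.427488*30.7685 = -13.1532

-13.1532 N*m


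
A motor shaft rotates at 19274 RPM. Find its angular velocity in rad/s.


omega = 19274 * 2*pi/60 = 2018.3686

2018.3686 rad/s


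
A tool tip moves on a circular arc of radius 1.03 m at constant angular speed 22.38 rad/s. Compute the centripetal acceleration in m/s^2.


a_c = omega^2 * r = 22.38^2 * 1.03 = 515.8903

515.8903 m/s^2


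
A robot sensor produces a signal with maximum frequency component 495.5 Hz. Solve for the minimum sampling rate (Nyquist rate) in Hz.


f_s,min = 2*f_max = 2*495.5 = 991.0000

991.0000 Hz


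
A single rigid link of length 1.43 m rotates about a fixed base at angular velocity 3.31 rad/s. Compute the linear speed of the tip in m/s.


v = L*omega = 1.43 * 3.31 = 4.7333

4.7333 m/s


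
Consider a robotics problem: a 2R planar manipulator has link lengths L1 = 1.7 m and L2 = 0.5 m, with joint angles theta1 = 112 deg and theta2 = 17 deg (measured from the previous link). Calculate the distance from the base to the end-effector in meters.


x = L1*cos(th1) + L2*cos(th1+th2) = -0.951491
y = L1*sin(th1) + L2*sin(th1+th2) = 1.964786
d = sqrt(x^2 + y^2) = sqrt(0.905335 + 3.860384) = 2.1831

2.1831 m


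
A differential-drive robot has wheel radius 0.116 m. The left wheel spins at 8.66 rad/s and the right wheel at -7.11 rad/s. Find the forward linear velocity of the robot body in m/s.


v = r*(wR + wL)/2 = 0.116*(-7.11 + 8.66)/2 = 0.0899

0.0899 m/s


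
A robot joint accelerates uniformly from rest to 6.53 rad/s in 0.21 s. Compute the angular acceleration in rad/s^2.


alpha = delta_omega / t = 6.53 / 0.21 = 31.0952

31.0952 rad/s^2


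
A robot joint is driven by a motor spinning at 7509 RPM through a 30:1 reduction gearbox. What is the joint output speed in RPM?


omega_joint = omega_motor / N = 7509 / 30 = 250.3000

250.3000 RPM


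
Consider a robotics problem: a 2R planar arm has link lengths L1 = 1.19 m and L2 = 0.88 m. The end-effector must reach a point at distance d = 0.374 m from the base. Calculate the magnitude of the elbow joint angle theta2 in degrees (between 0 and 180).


cos(th2) = (d^2 - L1^2 - L2^2)/(2*L1*L2) = (0.374^2 - 1.19^2 - 0.88^2)/(2*1.19*0.88) = -0.97909855
th2 = acos(-0.97909855) = 168.2649 deg

168.2649 degrees


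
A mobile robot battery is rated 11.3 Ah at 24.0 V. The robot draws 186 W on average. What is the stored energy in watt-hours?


E = capacity * V = 11.3*24.0 = 271.2000

271.2000 Wh


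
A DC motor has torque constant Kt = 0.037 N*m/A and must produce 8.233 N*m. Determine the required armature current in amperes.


I = tau / Kt = 8.233/0.037 = 222.5135

222.5135 A


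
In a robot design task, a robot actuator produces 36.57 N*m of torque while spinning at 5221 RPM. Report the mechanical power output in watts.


omega = 5221 * 2*pi/60 = 546.741841 rad/s
P = tau * omega = 36.57 * 546.741841 = 19994.3491

19994.3491 W


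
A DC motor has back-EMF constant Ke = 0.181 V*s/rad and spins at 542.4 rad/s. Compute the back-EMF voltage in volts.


V_emf = Ke * omega = 0.181*542.4 = 98.1744

98.1744 V


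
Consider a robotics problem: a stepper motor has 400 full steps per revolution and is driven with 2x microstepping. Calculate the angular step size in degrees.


step = 360/(400*2) = 360/800 = 0.4500

0.4500 degrees


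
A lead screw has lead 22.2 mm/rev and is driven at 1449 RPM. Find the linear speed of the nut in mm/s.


v = lead * (RPM/60) = 22.2*1449/60 = 536.1300

536.1300 mm/s


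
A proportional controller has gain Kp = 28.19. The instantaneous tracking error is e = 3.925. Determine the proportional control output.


u_P = Kp * e = 28.19 * 3.925 = 110.6458

110.6458


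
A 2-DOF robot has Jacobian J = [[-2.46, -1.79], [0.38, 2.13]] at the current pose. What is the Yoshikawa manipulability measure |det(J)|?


det(J) = -2.46*2.13 - (-1.79)*(0.38) = -4.5596
|det(J)| = 4.5596

4.5596


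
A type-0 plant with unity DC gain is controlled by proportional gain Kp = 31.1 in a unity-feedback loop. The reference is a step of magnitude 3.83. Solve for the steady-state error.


e_ss = R/(1 + Kp) = 3.83/(1 + 31.1) = 3.83/32.1000 = 0.1193

0.1193


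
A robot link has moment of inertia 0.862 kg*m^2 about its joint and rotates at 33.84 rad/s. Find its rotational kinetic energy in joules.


KE = (1/2)*I*omega^2 = 0.5*0.862*33.84^2 = 493.5578

493.5578 J


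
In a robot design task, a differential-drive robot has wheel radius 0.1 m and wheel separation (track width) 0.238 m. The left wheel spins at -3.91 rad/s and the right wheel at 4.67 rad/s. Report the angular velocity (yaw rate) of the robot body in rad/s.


omega = r*(wR - wL)/L = 0.1*(4.67 - (-3.91))/0.238 = 3.6050

3.6050 rad/s


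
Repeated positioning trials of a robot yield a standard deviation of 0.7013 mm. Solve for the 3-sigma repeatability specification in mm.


repeatability = 3*sigma = 3*0.7013 = 2.1039

2.1039 mm


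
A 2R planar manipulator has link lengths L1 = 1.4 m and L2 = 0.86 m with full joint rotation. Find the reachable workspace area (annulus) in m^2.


r_max = L1 + L2 = 2.2600, r_min = |L1 - L2| = 0.5400
A = pi*(r_max^2 - r_min^2) = pi*(5.1076 - 0.2916) = 15.1299

15.1299 m^2


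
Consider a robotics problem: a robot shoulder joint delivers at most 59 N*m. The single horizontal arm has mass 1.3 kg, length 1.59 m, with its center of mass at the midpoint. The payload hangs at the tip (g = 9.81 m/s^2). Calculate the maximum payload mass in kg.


tau_arm = m_arm*g*(L/2) = 1.3*9.81*1.59/2 = 10.1386 N*m
tau_payload = tau_max - tau_arm = 59 - 10.1386 = 48.8614
m_payload = tau_payload / (g*L) = 48.8614 / (9.81*1.59) = 3.1326

3.1326 kg


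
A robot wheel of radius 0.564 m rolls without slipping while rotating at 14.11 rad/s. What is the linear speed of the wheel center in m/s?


v = omega * r = 14.11 * 0.564 = 7.9580

7.9580 m/s


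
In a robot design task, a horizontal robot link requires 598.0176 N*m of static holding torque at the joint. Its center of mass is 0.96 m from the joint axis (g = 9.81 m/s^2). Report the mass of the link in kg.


m = tau / (g*L) = 598.0176 / (9.81 * 0.96) = 63.5000

63.5000 kg


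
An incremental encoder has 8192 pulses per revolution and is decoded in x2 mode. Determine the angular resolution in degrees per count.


resolution = 360 / (PPR * 2) = 360 / 16384 = 0.0220

0.0220 degrees


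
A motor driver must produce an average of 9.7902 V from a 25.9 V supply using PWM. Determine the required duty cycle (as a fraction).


D = V_avg/V_supply = 9.7902/25.9 = 0.3780

0.3780


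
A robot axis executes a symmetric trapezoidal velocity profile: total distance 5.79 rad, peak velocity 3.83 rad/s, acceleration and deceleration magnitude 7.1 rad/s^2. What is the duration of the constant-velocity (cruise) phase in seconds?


t_acc = v/a = 0.539437 s, d_acc = v^2/(2a) = 1.033021 rad each
d_cruise = 5.79 - 2*1.033021 = 3.723958 rad
t_cruise = d_cruise/v = 3.723958/3.83 = 0.9723

0.9723 s


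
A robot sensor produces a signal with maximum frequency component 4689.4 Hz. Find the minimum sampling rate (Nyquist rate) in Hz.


f_s,min = 2*f_max = 2*4689.4 = 9378.8000

9378.8000 Hz


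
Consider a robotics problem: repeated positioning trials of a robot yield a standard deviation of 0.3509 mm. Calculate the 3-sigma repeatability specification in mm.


repeatability = 3*sigma = 3*0.3509 = 1.0527

1.0527 mm


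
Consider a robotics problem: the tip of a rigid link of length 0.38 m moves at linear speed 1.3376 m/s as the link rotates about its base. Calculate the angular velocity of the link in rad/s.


omega = v / L = 1.3376 / 0.38 = 3.5200

3.5200 rad/s


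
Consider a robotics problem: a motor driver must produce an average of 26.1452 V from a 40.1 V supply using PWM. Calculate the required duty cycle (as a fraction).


D = V_avg/V_supply = 26.1452/40.1 = 0.6520

0.6520


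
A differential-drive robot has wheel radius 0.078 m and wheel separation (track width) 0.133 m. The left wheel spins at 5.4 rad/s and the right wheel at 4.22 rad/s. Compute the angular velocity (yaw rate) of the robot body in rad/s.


omega = r*(wR - wL)/L = 0.078*(4.22 - (5.4))/0.133 = -0.6920

-0.6920 rad/s


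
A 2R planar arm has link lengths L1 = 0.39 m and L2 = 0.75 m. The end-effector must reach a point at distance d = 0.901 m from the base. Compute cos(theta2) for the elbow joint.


cos(th2) = (d^2 - L1^2 - L2^2)/(2*L1*L2) = (0.901^2 - 0.39^2 - 0.75^2)/(2*0.39*0.75) = 0.1662

0.1662


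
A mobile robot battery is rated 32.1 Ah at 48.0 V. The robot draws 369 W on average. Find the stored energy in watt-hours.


E = capacity * V = 32.1*48.0 = 1540.8000

1540.8000 Wh


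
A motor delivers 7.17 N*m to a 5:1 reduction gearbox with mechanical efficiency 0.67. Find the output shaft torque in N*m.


tau_out = tau_in * N * eta = 7.17 * 5 * 0.67 = 24.0195

24.0195 N*m


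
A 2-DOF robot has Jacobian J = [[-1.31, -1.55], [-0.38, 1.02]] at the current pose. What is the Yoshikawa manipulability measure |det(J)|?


det(J) = -1.31*1.02 - (-1.55)*(-0.38) = -1.9252
|det(J)| = 1.9252

1.9252


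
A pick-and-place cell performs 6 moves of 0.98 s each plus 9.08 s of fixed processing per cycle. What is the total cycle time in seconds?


T = 6*0.98 + 9.08 = 14.9600

14.9600 s


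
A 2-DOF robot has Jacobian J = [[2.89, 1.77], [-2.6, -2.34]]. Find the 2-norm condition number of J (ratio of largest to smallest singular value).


JJ^T eigenvalues: trace(JJ^T) = 23.7206, det(JJ^T) = det(J)^2 = 4.66819236
s_max^2 = (23.7206 + sqrt(543.99409492))/2 = 23.52214049
s_min^2 = (23.7206 - sqrt(543.99409492))/2 = 0.19845951
kappa = s_max/s_min = sqrt(23.52214049/0.19845951) = 10.8869

10.8869


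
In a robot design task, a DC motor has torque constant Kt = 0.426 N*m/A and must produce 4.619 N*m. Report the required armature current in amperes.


I = tau / Kt = 4.619/0.426 = 10.8427

10.8427 A


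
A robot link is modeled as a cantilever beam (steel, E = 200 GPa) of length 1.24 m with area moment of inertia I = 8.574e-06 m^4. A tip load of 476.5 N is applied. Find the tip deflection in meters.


delta = F*L^3/(3*E*I) = 476.5*1.24^3/(3*2.000e+11*8.574e-06)
      = 908.506336/5144400 = 1.7660e-04

1.7660e-04 m


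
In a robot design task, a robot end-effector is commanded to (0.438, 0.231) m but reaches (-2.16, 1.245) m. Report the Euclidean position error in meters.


dx = -2.16 - (0.438) = -2.5980, dy = 1.245 - (0.231) = 1.0140
err = sqrt(6.749604 + 1.028196) = 2.7889

2.7889 m


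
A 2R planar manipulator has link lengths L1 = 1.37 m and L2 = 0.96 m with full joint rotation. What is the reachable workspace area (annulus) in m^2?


r_max = L1 + L2 = 2.3300, r_min = |L1 - L2| = 0.4100
A = pi*(r_max^2 - r_min^2) = pi*(5.4289 - 0.1681) = 16.5273

16.5273 m^2


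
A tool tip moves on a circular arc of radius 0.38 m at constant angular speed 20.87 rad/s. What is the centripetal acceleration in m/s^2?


a_c = omega^2 * r = 20.87^2 * 0.38 = 165.5116

165.5116 m/s^2


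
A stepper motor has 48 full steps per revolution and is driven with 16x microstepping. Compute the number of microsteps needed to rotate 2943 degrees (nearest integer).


step_size = 360/(48*16) = 360/768 = 0.468750 deg
n = 2943/(360/768) = 2943*768/360 = 6278.4000 -> 6278

6278 steps


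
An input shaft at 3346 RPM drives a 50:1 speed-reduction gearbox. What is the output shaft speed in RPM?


omega_out = omega_in / N = 3346 / 50 = 66.9200

66.9200 RPM


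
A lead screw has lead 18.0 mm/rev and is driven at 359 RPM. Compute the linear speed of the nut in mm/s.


v = lead * (RPM/60) = 18.0*359/60 = 107.7000

107.7000 mm/s


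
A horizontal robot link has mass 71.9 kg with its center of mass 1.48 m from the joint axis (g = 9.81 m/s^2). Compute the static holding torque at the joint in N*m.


tau = m*g*L = 71.9 * 9.81 * 1.48 = 1043.9017

1043.9017 N*m


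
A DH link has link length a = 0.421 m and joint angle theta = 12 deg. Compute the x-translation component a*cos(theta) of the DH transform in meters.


a*cos(theta) = 0.421*cos(12 deg) = 0.4118

0.4118 m


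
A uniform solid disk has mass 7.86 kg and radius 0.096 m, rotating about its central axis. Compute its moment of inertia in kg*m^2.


I = (1/2)*m*R^2 = 0.5*7.86*0.096^2 = 0.0362

0.0362 kg*m^2


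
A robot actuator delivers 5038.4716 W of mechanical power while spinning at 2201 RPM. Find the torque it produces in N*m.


omega = 2201 * 2*pi/60 = 230.488181 rad/s
tau = P / omega = 5038.4716 / 230.488181 = 21.8600

21.8600 N*m


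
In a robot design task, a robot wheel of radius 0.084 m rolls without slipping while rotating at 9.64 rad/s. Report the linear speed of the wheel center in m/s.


v = omega * r = 9.64 * 0.084 = 0.8098

0.8098 m/s


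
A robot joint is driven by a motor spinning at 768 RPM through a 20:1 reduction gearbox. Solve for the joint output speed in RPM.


omega_joint = omega_motor / N = 768 / 20 = 38.4000

38.4000 RPM


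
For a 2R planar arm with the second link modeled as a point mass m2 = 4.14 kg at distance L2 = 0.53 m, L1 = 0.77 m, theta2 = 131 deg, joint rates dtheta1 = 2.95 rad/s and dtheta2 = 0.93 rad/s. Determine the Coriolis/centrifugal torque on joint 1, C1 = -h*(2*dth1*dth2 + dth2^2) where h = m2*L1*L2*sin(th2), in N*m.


h = m2*L1*L2*sin(th2) = 4.14*0.77*0.53*sin(131 deg) = 1.275107
C1 = -h*(2*2.95*0.93 + 0.93^2) = -1.275107*6.3519 = -8.0994

-8.0994 N*m


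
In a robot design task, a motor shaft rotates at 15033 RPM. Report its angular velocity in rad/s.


omega = 15033 * 2*pi/60 = 1574.2521

1574.2521 rad/s


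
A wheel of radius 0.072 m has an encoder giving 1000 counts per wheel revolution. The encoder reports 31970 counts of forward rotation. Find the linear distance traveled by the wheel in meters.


revs = 31970/1000 = 31.970000
d = revs * 2*pi*r = 31.970000 * 2*pi*0.072 = 14.4629

14.4629 m


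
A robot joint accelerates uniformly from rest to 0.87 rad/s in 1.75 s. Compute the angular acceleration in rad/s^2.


alpha = delta_omega / t = 0.87 / 1.75 = 0.4971

0.4971 rad/s^2


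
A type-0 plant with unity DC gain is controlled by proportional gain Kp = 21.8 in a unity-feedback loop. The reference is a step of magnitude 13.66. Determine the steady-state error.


e_ss = R/(1 + Kp) = 13.66/(1 + 21.8) = 13.66/22.8000 = 0.5991

0.5991


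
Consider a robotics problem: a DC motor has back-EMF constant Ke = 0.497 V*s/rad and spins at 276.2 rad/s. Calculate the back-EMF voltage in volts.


V_emf = Ke * omega = 0.497*276.2 = 137.2714

137.2714 V


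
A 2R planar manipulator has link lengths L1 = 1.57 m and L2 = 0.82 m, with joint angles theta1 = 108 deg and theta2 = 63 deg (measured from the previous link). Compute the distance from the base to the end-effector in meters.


x = L1*cos(th1) + L2*cos(th1+th2) = -1.295061
y = L1*sin(th1) + L2*sin(th1+th2) = 1.621435
d = sqrt(x^2 + y^2) = sqrt(1.677183 + 2.629051) = 2.0751

2.0751 m


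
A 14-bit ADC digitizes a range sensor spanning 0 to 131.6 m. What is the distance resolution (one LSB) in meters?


res = range / 2^n = 131.6/2^14 = 131.6/16384 = 0.0080

0.0080 m


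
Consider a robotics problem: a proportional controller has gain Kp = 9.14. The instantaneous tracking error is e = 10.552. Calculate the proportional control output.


u_P = Kp * e = 9.14 * 10.552 = 96.4453

96.4453


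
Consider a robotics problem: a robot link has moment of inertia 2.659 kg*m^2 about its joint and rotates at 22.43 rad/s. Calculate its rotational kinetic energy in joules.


KE = (1/2)*I*omega^2 = 0.5*2.659*22.43^2 = 668.8780

668.8780 J


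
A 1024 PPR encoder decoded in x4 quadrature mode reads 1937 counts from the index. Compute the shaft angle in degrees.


angle = counts * 360 / (PPR*4) = 1937 * 360 / 4096 = 170.2441

170.2441 degrees


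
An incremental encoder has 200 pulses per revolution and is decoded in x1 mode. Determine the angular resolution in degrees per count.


resolution = 360 / (PPR * 1) = 360 / 200 = 1.8000

1.8000 degrees


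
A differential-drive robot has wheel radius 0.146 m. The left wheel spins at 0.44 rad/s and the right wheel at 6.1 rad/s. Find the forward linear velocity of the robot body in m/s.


v = r*(wR + wL)/2 = 0.146*(6.1 + 0.44)/2 = 0.4774

0.4774 m/s


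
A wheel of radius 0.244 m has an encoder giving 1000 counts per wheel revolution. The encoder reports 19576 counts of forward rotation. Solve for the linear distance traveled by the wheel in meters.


revs = 19576/1000 = 19.576000
d = revs * 2*pi*r = 19.576000 * 2*pi*0.244 = 30.0119

30.0119 m


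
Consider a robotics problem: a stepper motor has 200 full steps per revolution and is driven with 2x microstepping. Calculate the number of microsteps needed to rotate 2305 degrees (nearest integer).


step_size = 360/(200*2) = 360/400 = 0.900000 deg
n = 2305/(360/400) = 2305*400/360 = 2561.1111 -> 2561

2561 steps


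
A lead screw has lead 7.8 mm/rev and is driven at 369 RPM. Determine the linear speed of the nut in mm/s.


v = lead * (RPM/60) = 7.8*369/60 = 47.9700

47.9700 mm/s


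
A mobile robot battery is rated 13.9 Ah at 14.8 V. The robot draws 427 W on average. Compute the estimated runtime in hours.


E = 13.9*14.8 = 205.7200 Wh
t = E/P = 205.7200/427 = 0.4818

0.4818 hours


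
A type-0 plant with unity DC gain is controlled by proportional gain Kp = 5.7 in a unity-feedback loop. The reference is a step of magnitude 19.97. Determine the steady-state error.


e_ss = R/(1 + Kp) = 19.97/(1 + 5.7) = 19.97/6.7000 = 2.9806

2.9806


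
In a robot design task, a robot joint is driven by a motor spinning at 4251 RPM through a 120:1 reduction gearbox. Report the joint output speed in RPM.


omega_joint = omega_motor / N = 4251 / 120 = 35.4250

35.4250 RPM


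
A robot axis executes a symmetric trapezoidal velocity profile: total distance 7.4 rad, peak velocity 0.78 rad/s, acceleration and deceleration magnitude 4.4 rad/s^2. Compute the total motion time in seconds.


t_acc = v/a = 0.78/4.4 = 0.177273 s
d_acc = v^2/(2a) = 0.069136 rad (each ramp)
d_cruise = 7.4 - 2*0.069136 = 7.261728 rad
t_cruise = 7.261728/0.78 = 9.309908 s
t_total = 2*0.177273 + 9.309908 = 9.6645

9.6645 s


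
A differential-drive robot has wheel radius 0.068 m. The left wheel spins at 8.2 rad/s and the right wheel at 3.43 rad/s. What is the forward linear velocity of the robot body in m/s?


v = r*(wR + wL)/2 = 0.068*(3.43 + 8.2)/2 = 0.3954

0.3954 m/s


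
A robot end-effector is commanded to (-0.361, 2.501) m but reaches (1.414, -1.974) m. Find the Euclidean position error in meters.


dx = 1.414 - (-0.361) = 1.7750, dy = -1.974 - (2.501) = -4.4750
err = sqrt(3.150625 + 20.025625) = 4.8142

4.8142 m


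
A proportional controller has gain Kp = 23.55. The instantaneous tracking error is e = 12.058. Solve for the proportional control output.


u_P = Kp * e = 23.55 * 12.058 = 283.9659

283.9659


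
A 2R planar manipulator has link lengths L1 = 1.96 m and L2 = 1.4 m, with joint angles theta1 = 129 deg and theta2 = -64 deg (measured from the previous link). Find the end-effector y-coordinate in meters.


y = L1*sin(th1) + L2*sin(th1+th2) = 1.96*sin(129 deg) + 1.4*sin(65 deg) = 2.7920

2.7920 m


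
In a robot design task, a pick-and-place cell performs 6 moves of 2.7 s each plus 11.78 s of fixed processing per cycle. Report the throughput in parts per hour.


T_cycle = 6*2.7 + 11.78 = 27.9800 s
rate = 3600/T = 128.6633

128.6633 parts/hour


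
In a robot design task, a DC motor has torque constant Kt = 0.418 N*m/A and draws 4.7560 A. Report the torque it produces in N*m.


tau = Kt * I = 0.418*4.7560 = 1.9880

1.9880 N*m


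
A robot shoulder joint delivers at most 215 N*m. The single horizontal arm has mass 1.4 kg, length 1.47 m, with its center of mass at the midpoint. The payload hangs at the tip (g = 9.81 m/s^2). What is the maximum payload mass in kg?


tau_arm = m_arm*g*(L/2) = 1.4*9.81*1.47/2 = 10.0945 N*m
tau_payload = tau_max - tau_arm = 215 - 10.0945 = 204.9055
m_payload = tau_payload / (g*L) = 204.9055 / (9.81*1.47) = 14.2091

14.2091 kg


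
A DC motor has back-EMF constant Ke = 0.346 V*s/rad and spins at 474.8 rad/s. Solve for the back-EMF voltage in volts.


V_emf = Ke * omega = 0.346*474.8 = 164.2808

164.2808 V


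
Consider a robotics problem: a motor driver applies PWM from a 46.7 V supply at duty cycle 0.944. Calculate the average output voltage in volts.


V_avg = V_supply * D = 46.7*0.944 = 44.0848

44.0848 V


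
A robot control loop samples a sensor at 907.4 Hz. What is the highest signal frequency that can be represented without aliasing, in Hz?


f_max = f_s/2 = 907.4/2 = 453.7000

453.7000 Hz


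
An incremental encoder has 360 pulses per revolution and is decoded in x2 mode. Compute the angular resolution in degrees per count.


resolution = 360 / (PPR * 2) = 360 / 720 = 0.5000

0.5000 degrees


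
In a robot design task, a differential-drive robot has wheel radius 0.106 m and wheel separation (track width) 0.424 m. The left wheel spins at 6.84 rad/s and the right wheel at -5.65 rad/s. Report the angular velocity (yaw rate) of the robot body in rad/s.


omega = r*(wR - wL)/L = 0.106*(-5.65 - (6.84))/0.424 = -3.1225

-3.1225 rad/s


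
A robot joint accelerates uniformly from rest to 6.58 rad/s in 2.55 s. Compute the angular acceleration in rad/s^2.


alpha = delta_omega / t = 6.58 / 2.55 = 2.5804

2.5804 rad/s^2


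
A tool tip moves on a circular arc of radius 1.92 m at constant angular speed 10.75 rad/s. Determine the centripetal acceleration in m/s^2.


a_c = omega^2 * r = 10.75^2 * 1.92 = 221.8800

221.8800 m/s^2


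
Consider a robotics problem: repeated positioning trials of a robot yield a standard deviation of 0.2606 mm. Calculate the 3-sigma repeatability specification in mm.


repeatability = 3*sigma = 3*0.2606 = 0.7818

0.7818 mm


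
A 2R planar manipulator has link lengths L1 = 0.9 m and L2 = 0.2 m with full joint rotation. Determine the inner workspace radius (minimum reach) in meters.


r_min = |L1 - L2| = |0.9 - 0.2| = 0.7000

0.7000 m


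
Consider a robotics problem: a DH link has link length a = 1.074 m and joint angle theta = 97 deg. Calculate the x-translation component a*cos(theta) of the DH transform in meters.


a*cos(theta) = 1.074*cos(97 deg) = -0.1309

-0.1309 m


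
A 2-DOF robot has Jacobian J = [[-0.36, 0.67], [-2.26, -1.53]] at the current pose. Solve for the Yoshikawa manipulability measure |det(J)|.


det(J) = -0.36*-1.53 - (0.67)*(-2.26) = 2.0650
|det(J)| = 2.0650

2.0650


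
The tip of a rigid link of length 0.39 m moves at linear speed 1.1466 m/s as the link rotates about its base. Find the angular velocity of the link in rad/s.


omega = v / L = 1.1466 / 0.39 = 2.9400

2.9400 rad/s


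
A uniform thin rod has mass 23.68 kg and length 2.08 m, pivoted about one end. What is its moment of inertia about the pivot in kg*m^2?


I = (1/3)*m*L^2 = (1/3)*23.68*2.08^2 = 34.1497

34.1497 kg*m^2


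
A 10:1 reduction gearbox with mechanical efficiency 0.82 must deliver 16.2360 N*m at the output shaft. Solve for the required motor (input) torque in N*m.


tau_in = tau_out / (N * eta) = 16.2360 / (10 * 0.82) = 1.9800

1.9800 N*m


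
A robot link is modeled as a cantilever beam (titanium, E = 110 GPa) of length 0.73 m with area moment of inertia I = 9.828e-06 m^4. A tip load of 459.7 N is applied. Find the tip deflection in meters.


delta = F*L^3/(3*E*I) = 459.7*0.73^3/(3*1.100e+11*9.828e-06)
      = 178.8311149/3243240 = 5.5140e-05

5.5140e-05 m


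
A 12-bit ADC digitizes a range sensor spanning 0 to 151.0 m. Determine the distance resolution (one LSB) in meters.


res = range / 2^n = 151.0/2^12 = 151.0/4096 = 0.0369

0.0369 m


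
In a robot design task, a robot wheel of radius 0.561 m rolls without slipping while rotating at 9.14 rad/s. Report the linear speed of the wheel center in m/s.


v = omega * r = 9.14 * 0.561 = 5.1275

5.1275 m/s


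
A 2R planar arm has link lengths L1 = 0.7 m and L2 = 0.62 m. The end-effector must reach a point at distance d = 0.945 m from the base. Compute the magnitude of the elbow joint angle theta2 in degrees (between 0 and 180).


cos(th2) = (d^2 - L1^2 - L2^2)/(2*L1*L2) = (0.945^2 - 0.7^2 - 0.62^2)/(2*0.7*0.62) = 0.02145737
th2 = acos(0.02145737) = 88.7705 deg

88.7705 degrees


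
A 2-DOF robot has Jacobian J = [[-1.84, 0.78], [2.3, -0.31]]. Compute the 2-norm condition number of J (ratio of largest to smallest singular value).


JJ^T eigenvalues: trace(JJ^T) = 9.3801, det(JJ^T) = det(J)^2 = 1.49719696
s_max^2 = (9.3801 + sqrt(81.99748817))/2 = 9.21767322
s_min^2 = (9.3801 - sqrt(81.99748817))/2 = 0.16242678
kappa = s_max/s_min = sqrt(9.21767322/0.16242678) = 7.5332

7.5332


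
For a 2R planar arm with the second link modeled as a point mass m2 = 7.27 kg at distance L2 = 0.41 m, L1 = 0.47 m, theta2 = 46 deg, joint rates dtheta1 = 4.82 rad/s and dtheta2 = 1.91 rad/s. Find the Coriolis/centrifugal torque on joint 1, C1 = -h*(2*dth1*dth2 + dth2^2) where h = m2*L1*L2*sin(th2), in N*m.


h = m2*L1*L2*sin(th2) = 7.27*0.47*0.41*sin(46 deg) = 1.007744
C1 = -h*(2*4.82*1.91 + 1.91^2) = -1.007744*22.0605 = -22.2313

-22.2313 N*m


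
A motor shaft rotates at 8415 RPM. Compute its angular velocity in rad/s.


omega = 8415 * 2*pi/60 = 881.2167

881.2167 rad/s


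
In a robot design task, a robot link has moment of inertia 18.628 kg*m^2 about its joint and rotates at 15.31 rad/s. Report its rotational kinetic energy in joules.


KE = (1/2)*I*omega^2 = 0.5*18.628*15.31^2 = 2183.1653

2183.1653 J


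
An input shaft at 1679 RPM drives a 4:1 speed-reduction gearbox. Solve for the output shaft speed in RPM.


omega_out = omega_in / N = 1679 / 4 = 419.7500

419.7500 RPM


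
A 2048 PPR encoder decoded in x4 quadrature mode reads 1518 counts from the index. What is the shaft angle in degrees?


angle = counts * 360 / (PPR*4) = 1518 * 360 / 8192 = 66.7090

66.7090 degrees


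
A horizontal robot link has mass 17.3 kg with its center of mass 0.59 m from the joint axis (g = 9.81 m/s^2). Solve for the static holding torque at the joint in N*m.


tau = m*g*L = 17.3 * 9.81 * 0.59 = 100.1307

100.1307 N*m


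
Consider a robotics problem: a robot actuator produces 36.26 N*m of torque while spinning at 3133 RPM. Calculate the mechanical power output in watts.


omega = 3133 * 2*pi/60 = 328.086993 rad/s
P = tau * omega = 36.26 * 328.086993 = 11896.4344

11896.4344 W


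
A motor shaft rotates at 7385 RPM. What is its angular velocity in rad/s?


omega = 7385 * 2*pi/60 = 773.3554

773.3554 rad/s


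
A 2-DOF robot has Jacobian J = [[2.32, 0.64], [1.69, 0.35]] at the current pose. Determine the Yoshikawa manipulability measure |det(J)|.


det(J) = 2.32*0.35 - (0.64)*(1.69) = -0.2696
|det(J)| = 0.2696

0.2696


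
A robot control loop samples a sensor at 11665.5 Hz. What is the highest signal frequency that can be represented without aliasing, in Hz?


f_max = f_s/2 = 11665.5/2 = 5832.7500

5832.7500 Hz


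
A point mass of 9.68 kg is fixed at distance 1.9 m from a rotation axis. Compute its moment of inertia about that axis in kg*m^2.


I = m*r^2 = 9.68*1.9^2 = 34.9448

34.9448 kg*m^2


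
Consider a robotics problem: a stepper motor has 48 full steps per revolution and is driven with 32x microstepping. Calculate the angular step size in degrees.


step = 360/(48*32) = 360/1536 = 0.2344

0.2344 degrees


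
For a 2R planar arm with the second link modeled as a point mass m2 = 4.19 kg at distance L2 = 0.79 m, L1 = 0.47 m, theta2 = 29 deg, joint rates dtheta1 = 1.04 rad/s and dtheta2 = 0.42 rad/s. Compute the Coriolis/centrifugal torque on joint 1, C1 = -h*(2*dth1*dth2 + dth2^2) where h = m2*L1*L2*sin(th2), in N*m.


h = m2*L1*L2*sin(th2) = 4.19*0.47*0.79*sin(29 deg) = 0.754241
C1 = -h*(2*1.04*0.42 + 0.42^2) = -0.754241*1.0500 = -0.7920

-0.7920 N*m


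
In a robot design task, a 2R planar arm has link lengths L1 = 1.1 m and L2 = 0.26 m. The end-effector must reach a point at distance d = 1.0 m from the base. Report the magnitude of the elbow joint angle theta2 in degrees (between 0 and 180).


cos(th2) = (d^2 - L1^2 - L2^2)/(2*L1*L2) = (1.0^2 - 1.1^2 - 0.26^2)/(2*1.1*0.26) = -0.48531469
th2 = acos(-0.48531469) = 119.0331 deg

119.0331 degrees


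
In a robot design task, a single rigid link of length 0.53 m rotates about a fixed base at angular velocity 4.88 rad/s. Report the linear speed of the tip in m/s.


v = L*omega = 0.53 * 4.88 = 2.5864

2.5864 m/s


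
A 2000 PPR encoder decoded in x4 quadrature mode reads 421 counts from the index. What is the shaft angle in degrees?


angle = counts * 360 / (PPR*4) = 421 * 360 / 8000 = 18.9450

18.9450 degrees
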